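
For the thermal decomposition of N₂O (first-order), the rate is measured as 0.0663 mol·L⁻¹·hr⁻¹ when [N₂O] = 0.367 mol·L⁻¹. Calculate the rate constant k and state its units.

0.1807 hr⁻¹

Step 1: rate = k[N₂O]^1, so k = rate / [N₂O]^1.
Step 2: k = 0.0663 / (0.367)^1 = 0.0663 / 0.367.
Step 3: k = 0.1807 hr⁻¹.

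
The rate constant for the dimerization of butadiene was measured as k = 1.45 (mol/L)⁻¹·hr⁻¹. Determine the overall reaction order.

second order (2)

Step 1: The units of k for an nth-order reaction are (concentration)^(1-n)·(time)⁻¹.
Step 2: Here k has units (mol/L)⁻¹·hr⁻¹, so the concentration exponent is -1.
Step 3: 1 - n = -1 ⇒ n = 2. The reaction is second order.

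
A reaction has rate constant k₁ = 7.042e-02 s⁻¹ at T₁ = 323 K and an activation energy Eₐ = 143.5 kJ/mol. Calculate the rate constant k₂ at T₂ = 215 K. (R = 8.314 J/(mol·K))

1.549e-13 s⁻¹

Step 1: Use the two-temperature Arrhenius form: ln(k₂/k₁) = -Eₐ/R × (1/T₂ - 1/T₁)
Step 2: Convert Eₐ to J/mol: 143.5 kJ/mol = 143500 J/mol
Step 3: 1/T₂ - 1/T₁ = 1/215 - 1/323 = 1.555188e-03 K⁻¹
Step 4: ln(k₂/k₁) = -143500/8.314 × 1.555188e-03 = -26.84261
Step 5: k₂ = k₁ × exp(-26.84261) = 7.042e-02 × 2.19990e-12 = 1.549e-13 s⁻¹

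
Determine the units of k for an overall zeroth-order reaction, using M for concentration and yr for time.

M·yr⁻¹

Step 1: For overall order n, rate = k × (concentration)^n.
Step 2: Rate has units M·yr⁻¹; concentration term has units M^0.
Step 3: k = rate / (concentration)^n, so units of k = M^(1-0)·yr⁻¹ = M·yr⁻¹.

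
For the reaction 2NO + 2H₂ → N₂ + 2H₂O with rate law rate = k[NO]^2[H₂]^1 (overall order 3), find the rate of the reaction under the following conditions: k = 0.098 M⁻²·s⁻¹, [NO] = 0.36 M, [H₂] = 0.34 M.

0.004318 M/s

Step 1: The rate law is rate = k[NO]^2[H₂]^1, overall order = 2+1 = 3
Step 2: Substitute values: rate = 0.098 × (0.36)^2 × (0.34)^1
Step 3: rate = 0.098 × 0.1296 × 0.34 = 0.00431827 M/s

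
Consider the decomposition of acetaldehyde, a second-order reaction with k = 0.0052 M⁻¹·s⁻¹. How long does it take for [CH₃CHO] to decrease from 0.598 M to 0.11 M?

1427 s

Step 1: For second-order: t = (1/[CH₃CHO] - 1/[CH₃CHO]₀)/k
Step 2: t = (1/0.11 - 1/0.598)/0.0052
Step 3: t = (9.091 - 1.672)/0.0052
Step 4: t = 7.419/0.0052 = 1427 s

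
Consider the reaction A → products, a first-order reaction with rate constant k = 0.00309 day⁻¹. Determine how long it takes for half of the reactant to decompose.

224.3 day

Step 1: For a first-order reaction, t₁/₂ = ln(2)/k
Step 2: t₁/₂ = ln(2)/0.00309
Step 3: t₁/₂ = 0.6931/0.00309 = 224.3 day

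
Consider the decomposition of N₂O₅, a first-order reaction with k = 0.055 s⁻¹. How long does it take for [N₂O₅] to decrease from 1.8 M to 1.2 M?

7.372 s

Step 1: For first-order: t = ln([N₂O₅]₀/[N₂O₅])/k
Step 2: t = ln(1.8/1.2)/0.055
Step 3: t = ln(1.5)/0.055
Step 4: t = 0.4055/0.055 = 7.372 s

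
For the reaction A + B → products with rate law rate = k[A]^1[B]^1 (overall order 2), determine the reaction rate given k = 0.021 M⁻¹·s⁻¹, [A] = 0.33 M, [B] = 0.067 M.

0.0004643 M/s

Step 1: The rate law is rate = k[A]^1[B]^1, overall order = 1+1 = 2
Step 2: Substitute values: rate = 0.021 × (0.33)^1 × (0.067)^1
Step 3: rate = 0.021 × 0.33 × 0.067 = 0.00046431 M/s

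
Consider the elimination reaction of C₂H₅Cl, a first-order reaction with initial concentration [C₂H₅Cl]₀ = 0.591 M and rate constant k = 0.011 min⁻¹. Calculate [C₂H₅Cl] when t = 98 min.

0.2011 M

Step 1: For a first-order reaction: [C₂H₅Cl] = [C₂H₅Cl]₀ × e^(-kt)
Step 2: [C₂H₅Cl] = 0.591 × e^(-0.011 × 98)
Step 3: [C₂H₅Cl] = 0.591 × e^(-1.078)
Step 4: [C₂H₅Cl] = 0.591 × 0.340275 = 0.2011 M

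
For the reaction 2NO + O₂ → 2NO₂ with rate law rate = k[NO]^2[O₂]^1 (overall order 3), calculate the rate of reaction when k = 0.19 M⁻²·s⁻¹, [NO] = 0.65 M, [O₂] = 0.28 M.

0.02248 M/s

Step 1: The rate law is rate = k[NO]^2[O₂]^1, overall order = 2+1 = 3
Step 2: Substitute values: rate = 0.19 × (0.65)^2 × (0.28)^1
Step 3: rate = 0.19 × 0.4225 × 0.28 = 0.022477 M/s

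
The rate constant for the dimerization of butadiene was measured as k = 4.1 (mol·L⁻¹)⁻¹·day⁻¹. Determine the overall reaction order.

second order (2)

Step 1: The units of k for an nth-order reaction are (concentration)^(1-n)·(time)⁻¹.
Step 2: Here k has units (mol·L⁻¹)⁻¹·day⁻¹, so the concentration exponent is -1.
Step 3: 1 - n = -1 ⇒ n = 2. The reaction is second order.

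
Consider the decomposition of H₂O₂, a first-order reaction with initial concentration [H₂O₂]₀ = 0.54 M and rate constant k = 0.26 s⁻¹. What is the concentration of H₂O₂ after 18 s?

0.005011 M

Step 1: For a first-order reaction: [H₂O₂] = [H₂O₂]₀ × e^(-kt)
Step 2: [H₂O₂] = 0.54 × e^(-0.26 × 18)
Step 3: [H₂O₂] = 0.54 × e^(-4.68)
Step 4: [H₂O₂] = 0.54 × 0.00927901 = 0.005011 M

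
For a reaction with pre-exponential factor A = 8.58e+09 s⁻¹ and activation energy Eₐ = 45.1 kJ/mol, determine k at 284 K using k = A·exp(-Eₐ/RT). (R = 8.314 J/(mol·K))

4.35e+01 s⁻¹

Step 1: Use the Arrhenius equation: k = A × exp(-Eₐ/RT)
Step 2: Convert Eₐ to J/mol: 45.1 kJ/mol = 45100 J/mol
Step 3: Calculate the exponent: -Eₐ/(RT) = -45100/(8.314 × 284) = -19.10065
Step 4: k = 8.58e+09 × exp(-19.10065)
Step 5: k = 8.58e+09 × 5.06633e-09 = 4.3469e+01 s⁻¹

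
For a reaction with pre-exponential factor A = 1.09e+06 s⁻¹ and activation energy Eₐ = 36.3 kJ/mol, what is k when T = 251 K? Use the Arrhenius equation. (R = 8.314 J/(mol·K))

3.04e-02 s⁻¹

Step 1: Use the Arrhenius equation: k = A × exp(-Eₐ/RT)
Step 2: Convert Eₐ to J/mol: 36.3 kJ/mol = 36300 J/mol
Step 3: Calculate the exponent: -Eₐ/(RT) = -36300/(8.314 × 251) = -17.39494
Step 4: k = 1.09e+06 × exp(-17.39494)
Step 5: k = 1.09e+06 × 2.78916e-08 = 3.0402e-02 s⁻¹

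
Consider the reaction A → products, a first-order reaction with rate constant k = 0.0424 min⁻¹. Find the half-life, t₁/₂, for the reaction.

16.35 min

Step 1: For a first-order reaction, t₁/₂ = ln(2)/k
Step 2: t₁/₂ = ln(2)/0.0424
Step 3: t₁/₂ = 0.6931/0.0424 = 16.35 min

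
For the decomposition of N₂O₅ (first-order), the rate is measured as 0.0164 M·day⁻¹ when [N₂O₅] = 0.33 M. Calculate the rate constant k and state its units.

0.0497 day⁻¹

Step 1: rate = k[N₂O₅]^1, so k = rate / [N₂O₅]^1.
Step 2: k = 0.0164 / (0.33)^1 = 0.0164 / 0.33.
Step 3: k = 0.0497 day⁻¹.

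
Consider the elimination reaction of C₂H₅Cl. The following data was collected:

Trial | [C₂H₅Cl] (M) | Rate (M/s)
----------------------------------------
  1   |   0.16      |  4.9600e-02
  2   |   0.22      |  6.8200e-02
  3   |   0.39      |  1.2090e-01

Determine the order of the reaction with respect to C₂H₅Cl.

first order (1)

Step 1: Compare trials to find order n where rate₂/rate₁ = ([C₂H₅Cl]₂/[C₂H₅Cl]₁)^n
Step 2: rate₂/rate₁ = 6.8200e-02/4.9600e-02 = 1.375
Step 3: [C₂H₅Cl]₂/[C₂H₅Cl]₁ = 0.22/0.16 = 1.375
Step 4: n = ln(1.375)/ln(1.375) = 1.00 ≈ 1
Step 5: The reaction is first order in C₂H₅Cl.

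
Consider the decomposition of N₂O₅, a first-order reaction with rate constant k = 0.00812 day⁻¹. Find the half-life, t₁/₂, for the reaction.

85.36 day

Step 1: For a first-order reaction, t₁/₂ = ln(2)/k
Step 2: t₁/₂ = ln(2)/0.00812
Step 3: t₁/₂ = 0.6931/0.00812 = 85.36 day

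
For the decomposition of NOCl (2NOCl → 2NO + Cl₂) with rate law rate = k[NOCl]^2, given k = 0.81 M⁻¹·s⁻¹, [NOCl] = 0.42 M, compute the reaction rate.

0.1429 M/s

Step 1: Identify the rate law: rate = k[NOCl]^2
Step 2: Substitute values: rate = 0.81 × (0.42)^2
Step 3: Calculate: rate = 0.81 × 0.1764 = 0.142884 M/s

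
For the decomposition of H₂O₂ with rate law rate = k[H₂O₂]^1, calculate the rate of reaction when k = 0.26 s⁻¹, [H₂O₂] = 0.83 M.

0.2158 M/s

Step 1: Identify the rate law: rate = k[H₂O₂]^1
Step 2: Substitute values: rate = 0.26 × (0.83)^1
Step 3: Calculate: rate = 0.26 × 0.83 = 0.2158 M/s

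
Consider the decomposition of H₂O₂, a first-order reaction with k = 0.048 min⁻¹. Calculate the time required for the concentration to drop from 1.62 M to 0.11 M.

56.04 min

Step 1: For first-order: t = ln([H₂O₂]₀/[H₂O₂])/k
Step 2: t = ln(1.62/0.11)/0.048
Step 3: t = ln(14.73)/0.048
Step 4: t = 2.69/0.048 = 56.04 min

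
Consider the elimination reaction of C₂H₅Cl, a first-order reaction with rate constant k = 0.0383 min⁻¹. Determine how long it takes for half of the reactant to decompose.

18.1 min

Step 1: For a first-order reaction, t₁/₂ = ln(2)/k
Step 2: t₁/₂ = ln(2)/0.0383
Step 3: t₁/₂ = 0.6931/0.0383 = 18.1 min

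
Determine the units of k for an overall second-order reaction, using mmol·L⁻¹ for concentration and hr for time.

(mmol·L⁻¹)⁻¹·hr⁻¹

Step 1: For overall order n, rate = k × (concentration)^n.
Step 2: Rate has units mmol·L⁻¹·hr⁻¹; concentration term has units (mmol·L⁻¹)^2.
Step 3: k = rate / (concentration)^n, so units of k = (mmol·L⁻¹)^(1-2)·hr⁻¹ = (mmol·L⁻¹)⁻¹·hr⁻¹.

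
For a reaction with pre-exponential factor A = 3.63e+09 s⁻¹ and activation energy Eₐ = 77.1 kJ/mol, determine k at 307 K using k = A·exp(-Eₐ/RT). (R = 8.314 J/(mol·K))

2.76e-04 s⁻¹

Step 1: Use the Arrhenius equation: k = A × exp(-Eₐ/RT)
Step 2: Convert Eₐ to J/mol: 77.1 kJ/mol = 77100 J/mol
Step 3: Calculate the exponent: -Eₐ/(RT) = -77100/(8.314 × 307) = -30.20689
Step 4: k = 3.63e+09 × exp(-30.20689)
Step 5: k = 3.63e+09 × 7.60877e-14 = 2.7620e-04 s⁻¹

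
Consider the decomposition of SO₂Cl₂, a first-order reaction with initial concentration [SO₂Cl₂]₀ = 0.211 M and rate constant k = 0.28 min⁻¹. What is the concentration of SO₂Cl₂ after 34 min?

1.548e-05 M

Step 1: For a first-order reaction: [SO₂Cl₂] = [SO₂Cl₂]₀ × e^(-kt)
Step 2: [SO₂Cl₂] = 0.211 × e^(-0.28 × 34)
Step 3: [SO₂Cl₂] = 0.211 × e^(-9.52)
Step 4: [SO₂Cl₂] = 0.211 × 7.33697e-05 = 1.548e-05 M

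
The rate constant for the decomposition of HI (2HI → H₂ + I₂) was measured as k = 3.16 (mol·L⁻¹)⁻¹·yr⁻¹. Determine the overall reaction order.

second order (2)

Step 1: The units of k for an nth-order reaction are (concentration)^(1-n)·(time)⁻¹.
Step 2: Here k has units (mol·L⁻¹)⁻¹·yr⁻¹, so the concentration exponent is -1.
Step 3: 1 - n = -1 ⇒ n = 2. The reaction is second order.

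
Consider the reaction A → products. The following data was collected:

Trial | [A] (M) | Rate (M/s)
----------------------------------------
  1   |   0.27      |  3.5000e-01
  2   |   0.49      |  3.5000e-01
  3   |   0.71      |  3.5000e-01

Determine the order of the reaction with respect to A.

zeroth order (0)

Step 1: Compare trials - when concentration changes, rate stays constant.
Step 2: rate₂/rate₁ = 3.5000e-01/3.5000e-01 = 1
Step 3: [A]₂/[A]₁ = 0.49/0.27 = 1.815
Step 4: Since rate ratio ≈ (conc ratio)^0, the reaction is zeroth order.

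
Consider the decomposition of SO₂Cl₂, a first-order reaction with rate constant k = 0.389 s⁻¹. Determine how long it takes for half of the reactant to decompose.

1.782 s

Step 1: For a first-order reaction, t₁/₂ = ln(2)/k
Step 2: t₁/₂ = ln(2)/0.389
Step 3: t₁/₂ = 0.6931/0.389 = 1.782 s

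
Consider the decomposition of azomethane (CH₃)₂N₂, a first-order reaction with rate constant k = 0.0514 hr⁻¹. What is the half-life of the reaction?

13.49 hr

Step 1: For a first-order reaction, t₁/₂ = ln(2)/k
Step 2: t₁/₂ = ln(2)/0.0514
Step 3: t₁/₂ = 0.6931/0.0514 = 13.49 hr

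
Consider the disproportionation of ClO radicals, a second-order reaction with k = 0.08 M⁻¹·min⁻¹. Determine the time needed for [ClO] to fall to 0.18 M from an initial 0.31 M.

29.12 min

Step 1: For second-order: t = (1/[ClO] - 1/[ClO]₀)/k
Step 2: t = (1/0.18 - 1/0.31)/0.08
Step 3: t = (5.556 - 3.226)/0.08
Step 4: t = 2.33/0.08 = 29.12 min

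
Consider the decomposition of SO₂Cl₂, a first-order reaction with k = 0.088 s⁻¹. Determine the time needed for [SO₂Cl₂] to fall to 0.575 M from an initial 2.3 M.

15.75 s

Step 1: For first-order: t = ln([SO₂Cl₂]₀/[SO₂Cl₂])/k
Step 2: t = ln(2.3/0.575)/0.088
Step 3: t = ln(4)/0.088
Step 4: t = 1.386/0.088 = 15.75 s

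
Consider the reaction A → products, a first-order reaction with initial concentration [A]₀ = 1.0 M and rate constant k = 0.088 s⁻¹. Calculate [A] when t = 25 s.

0.1108 M

Step 1: For a first-order reaction: [A] = [A]₀ × e^(-kt)
Step 2: [A] = 1.0 × e^(-0.088 × 25)
Step 3: [A] = 1.0 × e^(-2.2)
Step 4: [A] = 1.0 × 0.110803 = 0.1108 M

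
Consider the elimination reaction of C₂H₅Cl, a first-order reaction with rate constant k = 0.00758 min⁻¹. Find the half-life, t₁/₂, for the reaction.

91.44 min

Step 1: For a first-order reaction, t₁/₂ = ln(2)/k
Step 2: t₁/₂ = ln(2)/0.00758
Step 3: t₁/₂ = 0.6931/0.00758 = 91.44 min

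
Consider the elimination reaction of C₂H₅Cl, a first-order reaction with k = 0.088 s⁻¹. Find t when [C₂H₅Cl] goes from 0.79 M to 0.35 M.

9.251 s

Step 1: For first-order: t = ln([C₂H₅Cl]₀/[C₂H₅Cl])/k
Step 2: t = ln(0.79/0.35)/0.088
Step 3: t = ln(2.257)/0.088
Step 4: t = 0.8141/0.088 = 9.251 s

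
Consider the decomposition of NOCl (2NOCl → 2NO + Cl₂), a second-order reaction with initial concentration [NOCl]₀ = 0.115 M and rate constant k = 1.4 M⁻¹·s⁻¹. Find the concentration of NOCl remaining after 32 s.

0.01869 M

Step 1: For a second-order reaction: 1/[NOCl] = 1/[NOCl]₀ + kt
Step 2: 1/[NOCl] = 1/0.115 + 1.4 × 32
Step 3: 1/[NOCl] = 8.696 + 44.8 = 53.5
Step 4: [NOCl] = 1/53.5 = 0.01869 M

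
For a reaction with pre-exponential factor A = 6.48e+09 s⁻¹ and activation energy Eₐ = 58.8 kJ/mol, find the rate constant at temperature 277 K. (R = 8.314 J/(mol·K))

5.29e-02 s⁻¹

Step 1: Use the Arrhenius equation: k = A × exp(-Eₐ/RT)
Step 2: Convert Eₐ to J/mol: 58.8 kJ/mol = 58800 J/mol
Step 3: Calculate the exponent: -Eₐ/(RT) = -58800/(8.314 × 277) = -25.53216
Step 4: k = 6.48e+09 × exp(-25.53216)
Step 5: k = 6.48e+09 × 8.15687e-12 = 5.2857e-02 s⁻¹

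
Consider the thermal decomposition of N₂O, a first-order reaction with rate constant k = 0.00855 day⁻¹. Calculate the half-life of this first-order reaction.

81.07 day

Step 1: For a first-order reaction, t₁/₂ = ln(2)/k
Step 2: t₁/₂ = ln(2)/0.00855
Step 3: t₁/₂ = 0.6931/0.00855 = 81.07 day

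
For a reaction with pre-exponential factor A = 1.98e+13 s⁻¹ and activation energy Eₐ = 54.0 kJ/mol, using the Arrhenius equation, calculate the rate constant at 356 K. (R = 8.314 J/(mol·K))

2.36e+05 s⁻¹

Step 1: Use the Arrhenius equation: k = A × exp(-Eₐ/RT)
Step 2: Convert Eₐ to J/mol: 54.0 kJ/mol = 54000 J/mol
Step 3: Calculate the exponent: -Eₐ/(RT) = -54000/(8.314 × 356) = -18.24457
Step 4: k = 1.98e+13 × exp(-18.24457)
Step 5: k = 1.98e+13 × 1.19257e-08 = 2.3613e+05 s⁻¹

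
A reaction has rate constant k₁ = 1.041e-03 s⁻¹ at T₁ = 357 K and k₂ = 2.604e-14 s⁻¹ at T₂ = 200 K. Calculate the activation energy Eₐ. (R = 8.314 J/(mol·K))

92.3 kJ/mol

Step 1: Use the two-temperature Arrhenius form: ln(k₂/k₁) = -Eₐ/R × (1/T₂ - 1/T₁)
Step 2: ln(k₂/k₁) = ln(2.604e-14/1.041e-03) = ln(2.50144e-11) = -24.4116
Step 3: 1/T₂ - 1/T₁ = 1/200 - 1/357 = 2.198880e-03 K⁻¹
Step 4: Eₐ = -R × ln(k₂/k₁) / (1/T₂ - 1/T₁) = -8.314 × -24.4116 / 2.198880e-03
Step 5: Eₐ = 9.2301e+04 J/mol = 92.3 kJ/mol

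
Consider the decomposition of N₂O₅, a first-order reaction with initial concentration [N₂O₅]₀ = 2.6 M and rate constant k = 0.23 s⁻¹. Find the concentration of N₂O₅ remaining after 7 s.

0.5197 M

Step 1: For a first-order reaction: [N₂O₅] = [N₂O₅]₀ × e^(-kt)
Step 2: [N₂O₅] = 2.6 × e^(-0.23 × 7)
Step 3: [N₂O₅] = 2.6 × e^(-1.61)
Step 4: [N₂O₅] = 2.6 × 0.199888 = 0.5197 M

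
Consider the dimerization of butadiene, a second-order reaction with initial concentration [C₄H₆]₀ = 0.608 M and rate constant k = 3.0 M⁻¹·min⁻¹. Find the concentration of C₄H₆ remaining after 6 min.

0.0509 M

Step 1: For a second-order reaction: 1/[C₄H₆] = 1/[C₄H₆]₀ + kt
Step 2: 1/[C₄H₆] = 1/0.608 + 3.0 × 6
Step 3: 1/[C₄H₆] = 1.645 + 18 = 19.64
Step 4: [C₄H₆] = 1/19.64 = 0.0509 M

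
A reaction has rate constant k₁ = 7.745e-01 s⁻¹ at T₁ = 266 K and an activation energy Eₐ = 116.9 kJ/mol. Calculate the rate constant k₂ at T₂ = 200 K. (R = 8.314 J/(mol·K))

2.058e-08 s⁻¹

Step 1: Use the two-temperature Arrhenius form: ln(k₂/k₁) = -Eₐ/R × (1/T₂ - 1/T₁)
Step 2: Convert Eₐ to J/mol: 116.9 kJ/mol = 116900 J/mol
Step 3: 1/T₂ - 1/T₁ = 1/200 - 1/266 = 1.240602e-03 K⁻¹
Step 4: ln(k₂/k₁) = -116900/8.314 × 1.240602e-03 = -17.44363
Step 5: k₂ = k₁ × exp(-17.44363) = 7.745e-01 × 2.65661e-08 = 2.058e-08 s⁻¹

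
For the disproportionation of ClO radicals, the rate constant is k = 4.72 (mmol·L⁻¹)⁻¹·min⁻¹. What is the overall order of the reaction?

second order (2)

Step 1: The units of k for an nth-order reaction are (concentration)^(1-n)·(time)⁻¹.
Step 2: Here k has units (mmol·L⁻¹)⁻¹·min⁻¹, so the concentration exponent is -1.
Step 3: 1 - n = -1 ⇒ n = 2. The reaction is second order.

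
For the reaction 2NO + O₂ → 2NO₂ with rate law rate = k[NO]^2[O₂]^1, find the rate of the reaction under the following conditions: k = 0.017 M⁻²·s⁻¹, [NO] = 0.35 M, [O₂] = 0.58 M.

0.001208 M/s

Step 1: The rate law is rate = k[NO]^2[O₂]^1
Step 2: Substitute: rate = 0.017 × (0.35)^2 × (0.58)^1
Step 3: rate = 0.017 × 0.1225 × 0.58 = 0.00120785 M/s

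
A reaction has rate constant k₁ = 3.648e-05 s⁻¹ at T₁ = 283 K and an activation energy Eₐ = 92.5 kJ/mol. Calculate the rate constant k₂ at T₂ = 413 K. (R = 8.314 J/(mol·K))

8.637e+00 s⁻¹

Step 1: Use the two-temperature Arrhenius form: ln(k₂/k₁) = -Eₐ/R × (1/T₂ - 1/T₁)
Step 2: Convert Eₐ to J/mol: 92.5 kJ/mol = 92500 J/mol
Step 3: 1/T₂ - 1/T₁ = 1/413 - 1/283 = -1.112261e-03 K⁻¹
Step 4: ln(k₂/k₁) = -92500/8.314 × -1.112261e-03 = 12.37481
Step 5: k₂ = k₁ × exp(12.37481) = 3.648e-05 × 2.36762e+05 = 8.637e+00 s⁻¹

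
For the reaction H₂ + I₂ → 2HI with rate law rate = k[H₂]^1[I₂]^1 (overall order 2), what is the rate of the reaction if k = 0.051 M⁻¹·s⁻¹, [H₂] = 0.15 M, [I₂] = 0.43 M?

0.003289 M/s

Step 1: The rate law is rate = k[H₂]^1[I₂]^1, overall order = 1+1 = 2
Step 2: Substitute values: rate = 0.051 × (0.15)^1 × (0.43)^1
Step 3: rate = 0.051 × 0.15 × 0.43 = 0.0032895 M/s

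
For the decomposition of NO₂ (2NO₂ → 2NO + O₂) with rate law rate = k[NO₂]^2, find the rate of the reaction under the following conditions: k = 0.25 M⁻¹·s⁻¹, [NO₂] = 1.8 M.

0.81 M/s

Step 1: Identify the rate law: rate = k[NO₂]^2
Step 2: Substitute values: rate = 0.25 × (1.8)^2
Step 3: Calculate: rate = 0.25 × 3.24 = 0.81 M/s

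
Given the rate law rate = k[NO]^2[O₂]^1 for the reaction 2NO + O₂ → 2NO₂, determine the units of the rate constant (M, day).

M⁻²·day⁻¹

Step 1: Overall order = 2 + 1 = 3.
Step 2: rate has units M·day⁻¹; [NO]^2[O₂]^1 has units M^3.
Step 3: k = rate/([NO]^2[O₂]^1), so units of k = M^(1-3)·day⁻¹ = M⁻²·day⁻¹.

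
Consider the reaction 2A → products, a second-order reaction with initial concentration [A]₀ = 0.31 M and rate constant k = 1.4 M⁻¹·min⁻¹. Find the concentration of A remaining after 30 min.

0.02211 M

Step 1: For a second-order reaction: 1/[A] = 1/[A]₀ + kt
Step 2: 1/[A] = 1/0.31 + 1.4 × 30
Step 3: 1/[A] = 3.226 + 42 = 45.23
Step 4: [A] = 1/45.23 = 0.02211 M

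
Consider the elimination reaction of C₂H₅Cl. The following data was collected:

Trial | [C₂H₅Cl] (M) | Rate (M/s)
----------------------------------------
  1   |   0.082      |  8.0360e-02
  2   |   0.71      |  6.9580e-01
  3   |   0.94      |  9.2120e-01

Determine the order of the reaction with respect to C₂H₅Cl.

first order (1)

Step 1: Compare trials to find order n where rate₂/rate₁ = ([C₂H₅Cl]₂/[C₂H₅Cl]₁)^n
Step 2: rate₂/rate₁ = 6.9580e-01/8.0360e-02 = 8.659
Step 3: [C₂H₅Cl]₂/[C₂H₅Cl]₁ = 0.71/0.082 = 8.659
Step 4: n = ln(8.659)/ln(8.659) = 1.00 ≈ 1
Step 5: The reaction is first order in C₂H₅Cl.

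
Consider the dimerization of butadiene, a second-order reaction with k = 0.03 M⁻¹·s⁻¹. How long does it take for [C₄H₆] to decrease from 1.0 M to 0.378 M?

54.85 s

Step 1: For second-order: t = (1/[C₄H₆] - 1/[C₄H₆]₀)/k
Step 2: t = (1/0.378 - 1/1.0)/0.03
Step 3: t = (2.646 - 1)/0.03
Step 4: t = 1.646/0.03 = 54.85 s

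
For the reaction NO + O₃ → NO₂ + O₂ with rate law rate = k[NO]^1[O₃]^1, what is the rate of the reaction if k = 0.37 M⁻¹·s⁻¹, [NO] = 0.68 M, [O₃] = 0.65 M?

0.1635 M/s

Step 1: The rate law is rate = k[NO]^1[O₃]^1
Step 2: Substitute: rate = 0.37 × (0.68)^1 × (0.65)^1
Step 3: rate = 0.37 × 0.68 × 0.65 = 0.16354 M/s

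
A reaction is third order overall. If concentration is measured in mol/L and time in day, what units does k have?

(mol/L)⁻²·day⁻¹

Step 1: For overall order n, rate = k × (concentration)^n.
Step 2: Rate has units mol/L·day⁻¹; concentration term has units (mol/L)^3.
Step 3: k = rate / (concentration)^n, so units of k = (mol/L)^(1-3)·day⁻¹ = (mol/L)⁻²·day⁻¹.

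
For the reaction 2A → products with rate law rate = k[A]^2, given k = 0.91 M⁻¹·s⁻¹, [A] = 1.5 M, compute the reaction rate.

2.047 M/s

Step 1: Identify the rate law: rate = k[A]^2
Step 2: Substitute values: rate = 0.91 × (1.5)^2
Step 3: Calculate: rate = 0.91 × 2.25 = 2.0475 M/s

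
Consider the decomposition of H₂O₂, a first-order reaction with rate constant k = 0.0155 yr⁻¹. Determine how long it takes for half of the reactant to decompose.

44.72 yr

Step 1: For a first-order reaction, t₁/₂ = ln(2)/k
Step 2: t₁/₂ = ln(2)/0.0155
Step 3: t₁/₂ = 0.6931/0.0155 = 44.72 yr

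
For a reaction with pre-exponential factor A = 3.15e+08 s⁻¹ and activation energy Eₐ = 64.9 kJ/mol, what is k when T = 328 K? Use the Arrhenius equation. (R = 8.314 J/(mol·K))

1.45e-02 s⁻¹

Step 1: Use the Arrhenius equation: k = A × exp(-Eₐ/RT)
Step 2: Convert Eₐ to J/mol: 64.9 kJ/mol = 64900 J/mol
Step 3: Calculate the exponent: -Eₐ/(RT) = -64900/(8.314 × 328) = -23.79912
Step 4: k = 3.15e+08 × exp(-23.79912)
Step 5: k = 3.15e+08 × 4.61502e-11 = 1.4537e-02 s⁻¹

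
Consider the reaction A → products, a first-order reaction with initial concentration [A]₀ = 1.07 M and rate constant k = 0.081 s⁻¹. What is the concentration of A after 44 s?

0.03031 M

Step 1: For a first-order reaction: [A] = [A]₀ × e^(-kt)
Step 2: [A] = 1.07 × e^(-0.081 × 44)
Step 3: [A] = 1.07 × e^(-3.564)
Step 4: [A] = 1.07 × 0.0283253 = 0.03031 M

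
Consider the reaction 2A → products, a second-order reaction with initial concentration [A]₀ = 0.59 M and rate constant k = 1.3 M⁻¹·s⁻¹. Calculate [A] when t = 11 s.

0.06252 M

Step 1: For a second-order reaction: 1/[A] = 1/[A]₀ + kt
Step 2: 1/[A] = 1/0.59 + 1.3 × 11
Step 3: 1/[A] = 1.695 + 14.3 = 15.99
Step 4: [A] = 1/15.99 = 0.06252 M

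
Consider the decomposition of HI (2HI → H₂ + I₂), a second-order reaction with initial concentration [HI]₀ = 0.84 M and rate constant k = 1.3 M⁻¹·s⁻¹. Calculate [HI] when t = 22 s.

0.03357 M

Step 1: For a second-order reaction: 1/[HI] = 1/[HI]₀ + kt
Step 2: 1/[HI] = 1/0.84 + 1.3 × 22
Step 3: 1/[HI] = 1.19 + 28.6 = 29.79
Step 4: [HI] = 1/29.79 = 0.03357 M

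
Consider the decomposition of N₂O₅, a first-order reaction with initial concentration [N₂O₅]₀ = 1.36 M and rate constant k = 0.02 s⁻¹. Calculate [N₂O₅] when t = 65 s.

0.3706 M

Step 1: For a first-order reaction: [N₂O₅] = [N₂O₅]₀ × e^(-kt)
Step 2: [N₂O₅] = 1.36 × e^(-0.02 × 65)
Step 3: [N₂O₅] = 1.36 × e^(-1.3)
Step 4: [N₂O₅] = 1.36 × 0.272532 = 0.3706 M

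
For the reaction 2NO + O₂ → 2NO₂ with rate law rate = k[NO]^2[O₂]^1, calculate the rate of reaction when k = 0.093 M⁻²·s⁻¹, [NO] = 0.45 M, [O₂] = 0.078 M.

0.001469 M/s

Step 1: The rate law is rate = k[NO]^2[O₂]^1
Step 2: Substitute: rate = 0.093 × (0.45)^2 × (0.078)^1
Step 3: rate = 0.093 × 0.2025 × 0.078 = 0.00146894 M/s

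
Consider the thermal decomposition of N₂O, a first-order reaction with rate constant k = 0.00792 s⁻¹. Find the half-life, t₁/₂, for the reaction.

87.52 s

Step 1: For a first-order reaction, t₁/₂ = ln(2)/k
Step 2: t₁/₂ = ln(2)/0.00792
Step 3: t₁/₂ = 0.6931/0.00792 = 87.52 s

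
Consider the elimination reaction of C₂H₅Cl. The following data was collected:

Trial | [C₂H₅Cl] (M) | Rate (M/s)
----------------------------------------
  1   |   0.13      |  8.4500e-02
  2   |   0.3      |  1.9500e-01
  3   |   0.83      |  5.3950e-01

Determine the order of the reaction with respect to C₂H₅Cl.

first order (1)

Step 1: Compare trials to find order n where rate₂/rate₁ = ([C₂H₅Cl]₂/[C₂H₅Cl]₁)^n
Step 2: rate₂/rate₁ = 1.9500e-01/8.4500e-02 = 2.308
Step 3: [C₂H₅Cl]₂/[C₂H₅Cl]₁ = 0.3/0.13 = 2.308
Step 4: n = ln(2.308)/ln(2.308) = 1.00 ≈ 1
Step 5: The reaction is first order in C₂H₅Cl.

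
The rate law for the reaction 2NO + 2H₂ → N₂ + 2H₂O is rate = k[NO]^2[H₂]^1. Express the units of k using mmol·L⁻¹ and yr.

(mmol·L⁻¹)⁻²·yr⁻¹

Step 1: Overall order = 2 + 1 = 3.
Step 2: rate has units mmol·L⁻¹·yr⁻¹; [NO]^2[H₂]^1 has units (mmol·L⁻¹)^3.
Step 3: k = rate/([NO]^2[H₂]^1), so units of k = (mmol·L⁻¹)^(1-3)·yr⁻¹ = (mmol·L⁻¹)⁻²·yr⁻¹.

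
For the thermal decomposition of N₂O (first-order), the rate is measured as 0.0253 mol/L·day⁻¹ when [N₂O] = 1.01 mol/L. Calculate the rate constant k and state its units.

0.02505 day⁻¹

Step 1: rate = k[N₂O]^1, so k = rate / [N₂O]^1.
Step 2: k = 0.0253 / (1.01)^1 = 0.0253 / 1.01.
Step 3: k = 0.02505 day⁻¹.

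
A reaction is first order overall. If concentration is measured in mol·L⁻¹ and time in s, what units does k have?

s⁻¹

Step 1: For overall order n, rate = k × (concentration)^n.
Step 2: Rate has units mol·L⁻¹·s⁻¹; concentration term has units (mol·L⁻¹)^1.
Step 3: k = rate / (concentration)^n, so units of k = (mol·L⁻¹)^(1-1)·s⁻¹ = s⁻¹.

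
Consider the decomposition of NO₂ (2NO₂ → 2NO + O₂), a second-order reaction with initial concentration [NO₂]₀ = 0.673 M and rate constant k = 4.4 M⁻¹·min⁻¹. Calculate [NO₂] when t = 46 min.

0.004905 M

Step 1: For a second-order reaction: 1/[NO₂] = 1/[NO₂]₀ + kt
Step 2: 1/[NO₂] = 1/0.673 + 4.4 × 46
Step 3: 1/[NO₂] = 1.486 + 202.4 = 203.9
Step 4: [NO₂] = 1/203.9 = 0.004905 M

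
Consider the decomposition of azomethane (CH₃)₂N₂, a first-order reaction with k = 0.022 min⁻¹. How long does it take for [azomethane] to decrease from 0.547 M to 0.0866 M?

83.78 min

Step 1: For first-order: t = ln([azomethane]₀/[azomethane])/k
Step 2: t = ln(0.547/0.0866)/0.022
Step 3: t = ln(6.316)/0.022
Step 4: t = 1.843/0.022 = 83.78 min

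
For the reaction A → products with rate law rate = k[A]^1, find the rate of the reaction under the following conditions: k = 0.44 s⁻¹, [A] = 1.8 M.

0.792 M/s

Step 1: Identify the rate law: rate = k[A]^1
Step 2: Substitute values: rate = 0.44 × (1.8)^1
Step 3: Calculate: rate = 0.44 × 1.8 = 0.792 M/s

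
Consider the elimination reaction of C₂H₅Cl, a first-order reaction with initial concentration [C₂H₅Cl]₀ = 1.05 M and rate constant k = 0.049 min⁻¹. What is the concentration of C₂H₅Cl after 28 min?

0.2663 M

Step 1: For a first-order reaction: [C₂H₅Cl] = [C₂H₅Cl]₀ × e^(-kt)
Step 2: [C₂H₅Cl] = 1.05 × e^(-0.049 × 28)
Step 3: [C₂H₅Cl] = 1.05 × e^(-1.372)
Step 4: [C₂H₅Cl] = 1.05 × 0.253599 = 0.2663 M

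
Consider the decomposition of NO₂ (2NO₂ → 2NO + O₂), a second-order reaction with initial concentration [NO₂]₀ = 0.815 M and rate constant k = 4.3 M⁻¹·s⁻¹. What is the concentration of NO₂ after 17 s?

0.01345 M

Step 1: For a second-order reaction: 1/[NO₂] = 1/[NO₂]₀ + kt
Step 2: 1/[NO₂] = 1/0.815 + 4.3 × 17
Step 3: 1/[NO₂] = 1.227 + 73.1 = 74.33
Step 4: [NO₂] = 1/74.33 = 0.01345 M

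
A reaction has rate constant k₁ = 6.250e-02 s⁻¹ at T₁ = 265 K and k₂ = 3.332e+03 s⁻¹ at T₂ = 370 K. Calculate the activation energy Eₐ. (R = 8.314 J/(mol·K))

84.5 kJ/mol

Step 1: Use the two-temperature Arrhenius form: ln(k₂/k₁) = -Eₐ/R × (1/T₂ - 1/T₁)
Step 2: ln(k₂/k₁) = ln(3.332e+03/6.250e-02) = ln(53312) = 10.8839
Step 3: 1/T₂ - 1/T₁ = 1/370 - 1/265 = -1.070882e-03 K⁻¹
Step 4: Eₐ = -R × ln(k₂/k₁) / (1/T₂ - 1/T₁) = -8.314 × 10.8839 / -1.070882e-03
Step 5: Eₐ = 8.4499e+04 J/mol = 84.5 kJ/mol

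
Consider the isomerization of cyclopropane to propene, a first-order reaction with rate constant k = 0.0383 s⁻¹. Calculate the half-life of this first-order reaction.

18.1 s

Step 1: For a first-order reaction, t₁/₂ = ln(2)/k
Step 2: t₁/₂ = ln(2)/0.0383
Step 3: t₁/₂ = 0.6931/0.0383 = 18.1 s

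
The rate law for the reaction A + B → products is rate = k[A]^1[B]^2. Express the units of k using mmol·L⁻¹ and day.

(mmol·L⁻¹)⁻²·day⁻¹

Step 1: Overall order = 1 + 2 = 3.
Step 2: rate has units mmol·L⁻¹·day⁻¹; [A]^1[B]^2 has units (mmol·L⁻¹)^3.
Step 3: k = rate/([A]^1[B]^2), so units of k = (mmol·L⁻¹)^(1-3)·day⁻¹ = (mmol·L⁻¹)⁻²·day⁻¹.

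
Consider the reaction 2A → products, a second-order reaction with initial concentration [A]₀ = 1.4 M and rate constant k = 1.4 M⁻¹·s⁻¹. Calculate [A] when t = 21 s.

0.03321 M

Step 1: For a second-order reaction: 1/[A] = 1/[A]₀ + kt
Step 2: 1/[A] = 1/1.4 + 1.4 × 21
Step 3: 1/[A] = 0.7143 + 29.4 = 30.11
Step 4: [A] = 1/30.11 = 0.03321 M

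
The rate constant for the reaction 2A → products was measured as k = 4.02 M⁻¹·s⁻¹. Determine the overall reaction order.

second order (2)

Step 1: The units of k for an nth-order reaction are (concentration)^(1-n)·(time)⁻¹.
Step 2: Here k has units M⁻¹·s⁻¹, so the concentration exponent is -1.
Step 3: 1 - n = -1 ⇒ n = 2. The reaction is second order.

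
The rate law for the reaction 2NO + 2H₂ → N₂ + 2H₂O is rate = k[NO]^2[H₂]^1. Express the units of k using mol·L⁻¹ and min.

(mol·L⁻¹)⁻²·min⁻¹

Step 1: Overall order = 2 + 1 = 3.
Step 2: rate has units mol·L⁻¹·min⁻¹; [NO]^2[H₂]^1 has units (mol·L⁻¹)^3.
Step 3: k = rate/([NO]^2[H₂]^1), so units of k = (mol·L⁻¹)^(1-3)·min⁻¹ = (mol·L⁻¹)⁻²·min⁻¹.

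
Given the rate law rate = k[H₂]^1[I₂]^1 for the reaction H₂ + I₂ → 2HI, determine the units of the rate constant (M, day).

M⁻¹·day⁻¹

Step 1: Overall order = 1 + 1 = 2.
Step 2: rate has units M·day⁻¹; [H₂]^1[I₂]^1 has units M^2.
Step 3: k = rate/([H₂]^1[I₂]^1), so units of k = M^(1-2)·day⁻¹ = M⁻¹·day⁻¹.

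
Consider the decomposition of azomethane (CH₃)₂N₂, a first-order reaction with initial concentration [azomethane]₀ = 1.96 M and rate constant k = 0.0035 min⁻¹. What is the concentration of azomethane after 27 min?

1.783 M

Step 1: For a first-order reaction: [azomethane] = [azomethane]₀ × e^(-kt)
Step 2: [azomethane] = 1.96 × e^(-0.0035 × 27)
Step 3: [azomethane] = 1.96 × e^(-0.0945)
Step 4: [azomethane] = 1.96 × 0.909828 = 1.783 M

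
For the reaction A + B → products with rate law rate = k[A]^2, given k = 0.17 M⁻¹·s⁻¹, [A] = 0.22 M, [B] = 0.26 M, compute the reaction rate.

0.008228 M/s

Step 1: The rate law is rate = k[A]^2
Step 2: Note that the rate does not depend on [B] (zero order in B).
Step 3: rate = 0.17 × (0.22)^2 = 0.008228 M/s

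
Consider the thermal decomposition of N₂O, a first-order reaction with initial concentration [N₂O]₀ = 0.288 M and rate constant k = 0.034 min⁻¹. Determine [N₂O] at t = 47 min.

0.05826 M

Step 1: For a first-order reaction: [N₂O] = [N₂O]₀ × e^(-kt)
Step 2: [N₂O] = 0.288 × e^(-0.034 × 47)
Step 3: [N₂O] = 0.288 × e^(-1.598)
Step 4: [N₂O] = 0.288 × 0.202301 = 0.05826 M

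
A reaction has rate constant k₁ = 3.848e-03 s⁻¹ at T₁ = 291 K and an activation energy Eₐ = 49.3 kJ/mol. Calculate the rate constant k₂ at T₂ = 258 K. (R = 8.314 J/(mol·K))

2.840e-04 s⁻¹

Step 1: Use the two-temperature Arrhenius form: ln(k₂/k₁) = -Eₐ/R × (1/T₂ - 1/T₁)
Step 2: Convert Eₐ to J/mol: 49.3 kJ/mol = 49300 J/mol
Step 3: 1/T₂ - 1/T₁ = 1/258 - 1/291 = 4.395429e-04 K⁻¹
Step 4: ln(k₂/k₁) = -49300/8.314 × 4.395429e-04 = -2.60638
Step 5: k₂ = k₁ × exp(-2.60638) = 3.848e-03 × 7.38012e-02 = 2.840e-04 s⁻¹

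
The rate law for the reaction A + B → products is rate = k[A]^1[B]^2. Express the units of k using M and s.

M⁻²·s⁻¹

Step 1: Overall order = 1 + 2 = 3.
Step 2: rate has units M·s⁻¹; [A]^1[B]^2 has units M^3.
Step 3: k = rate/([A]^1[B]^2), so units of k = M^(1-3)·s⁻¹ = M⁻²·s⁻¹.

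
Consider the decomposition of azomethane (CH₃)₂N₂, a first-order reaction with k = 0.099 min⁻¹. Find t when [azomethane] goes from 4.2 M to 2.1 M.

7.001 min

Step 1: For first-order: t = ln([azomethane]₀/[azomethane])/k
Step 2: t = ln(4.2/2.1)/0.099
Step 3: t = ln(2)/0.099
Step 4: t = 0.6931/0.099 = 7.001 min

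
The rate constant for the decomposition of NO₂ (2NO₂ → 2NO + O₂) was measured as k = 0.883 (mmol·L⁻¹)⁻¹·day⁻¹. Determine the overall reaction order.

second order (2)

Step 1: The units of k for an nth-order reaction are (concentration)^(1-n)·(time)⁻¹.
Step 2: Here k has units (mmol·L⁻¹)⁻¹·day⁻¹, so the concentration exponent is -1.
Step 3: 1 - n = -1 ⇒ n = 2. The reaction is second order.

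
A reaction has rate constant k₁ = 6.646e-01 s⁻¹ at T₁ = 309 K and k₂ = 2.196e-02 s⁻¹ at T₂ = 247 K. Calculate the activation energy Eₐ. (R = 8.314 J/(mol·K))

34.9 kJ/mol

Step 1: Use the two-temperature Arrhenius form: ln(k₂/k₁) = -Eₐ/R × (1/T₂ - 1/T₁)
Step 2: ln(k₂/k₁) = ln(2.196e-02/6.646e-01) = ln(0.0330424) = -3.40996
Step 3: 1/T₂ - 1/T₁ = 1/247 - 1/309 = 8.123370e-04 K⁻¹
Step 4: Eₐ = -R × ln(k₂/k₁) / (1/T₂ - 1/T₁) = -8.314 × -3.40996 / 8.123370e-04
Step 5: Eₐ = 3.4900e+04 J/mol = 34.9 kJ/mol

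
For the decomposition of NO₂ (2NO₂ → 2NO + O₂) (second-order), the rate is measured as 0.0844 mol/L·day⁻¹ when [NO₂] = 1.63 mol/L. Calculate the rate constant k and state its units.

0.03177 (mol/L)⁻¹·day⁻¹

Step 1: rate = k[NO₂]^2, so k = rate / [NO₂]^2.
Step 2: k = 0.0844 / (1.63)^2 = 0.0844 / 2.657.
Step 3: k = 0.03177 (mol/L)⁻¹·day⁻¹.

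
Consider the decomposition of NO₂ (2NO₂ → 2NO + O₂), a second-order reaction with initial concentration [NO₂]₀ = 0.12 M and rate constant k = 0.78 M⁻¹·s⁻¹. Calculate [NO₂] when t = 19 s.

0.04319 M

Step 1: For a second-order reaction: 1/[NO₂] = 1/[NO₂]₀ + kt
Step 2: 1/[NO₂] = 1/0.12 + 0.78 × 19
Step 3: 1/[NO₂] = 8.333 + 14.82 = 23.15
Step 4: [NO₂] = 1/23.15 = 0.04319 M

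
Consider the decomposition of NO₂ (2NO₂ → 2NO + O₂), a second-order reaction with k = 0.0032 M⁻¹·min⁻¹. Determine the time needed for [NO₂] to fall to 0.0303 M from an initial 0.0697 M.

5830 min

Step 1: For second-order: t = (1/[NO₂] - 1/[NO₂]₀)/k
Step 2: t = (1/0.0303 - 1/0.0697)/0.0032
Step 3: t = (33 - 14.35)/0.0032
Step 4: t = 18.66/0.0032 = 5830 min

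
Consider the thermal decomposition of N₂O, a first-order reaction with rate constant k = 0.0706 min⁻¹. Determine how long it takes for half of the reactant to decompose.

9.818 min

Step 1: For a first-order reaction, t₁/₂ = ln(2)/k
Step 2: t₁/₂ = ln(2)/0.0706
Step 3: t₁/₂ = 0.6931/0.0706 = 9.818 min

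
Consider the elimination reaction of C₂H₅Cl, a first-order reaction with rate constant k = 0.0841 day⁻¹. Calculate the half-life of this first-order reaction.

8.242 day

Step 1: For a first-order reaction, t₁/₂ = ln(2)/k
Step 2: t₁/₂ = ln(2)/0.0841
Step 3: t₁/₂ = 0.6931/0.0841 = 8.242 day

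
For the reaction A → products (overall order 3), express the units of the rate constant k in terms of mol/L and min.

(mol/L)⁻²·min⁻¹

Step 1: For overall order n, rate = k × (concentration)^n.
Step 2: Rate has units mol/L·min⁻¹; concentration term has units (mol/L)^3.
Step 3: k = rate / (concentration)^n, so units of k = (mol/L)^(1-3)·min⁻¹ = (mol/L)⁻²·min⁻¹.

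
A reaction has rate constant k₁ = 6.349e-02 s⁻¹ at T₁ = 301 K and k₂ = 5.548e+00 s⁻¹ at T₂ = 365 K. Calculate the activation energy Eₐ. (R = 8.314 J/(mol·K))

63.8 kJ/mol

Step 1: Use the two-temperature Arrhenius form: ln(k₂/k₁) = -Eₐ/R × (1/T₂ - 1/T₁)
Step 2: ln(k₂/k₁) = ln(5.548e+00/6.349e-02) = ln(87.3838) = 4.47031
Step 3: 1/T₂ - 1/T₁ = 1/365 - 1/301 = -5.825331e-04 K⁻¹
Step 4: Eₐ = -R × ln(k₂/k₁) / (1/T₂ - 1/T₁) = -8.314 × 4.47031 / -5.825331e-04
Step 5: Eₐ = 6.3801e+04 J/mol = 63.8 kJ/mol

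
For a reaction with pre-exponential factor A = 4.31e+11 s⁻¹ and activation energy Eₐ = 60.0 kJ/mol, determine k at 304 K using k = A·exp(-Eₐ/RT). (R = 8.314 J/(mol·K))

2.11e+01 s⁻¹

Step 1: Use the Arrhenius equation: k = A × exp(-Eₐ/RT)
Step 2: Convert Eₐ to J/mol: 60.0 kJ/mol = 60000 J/mol
Step 3: Calculate the exponent: -Eₐ/(RT) = -60000/(8.314 × 304) = -23.73929
Step 4: k = 4.31e+11 × exp(-23.73929)
Step 5: k = 4.31e+11 × 4.89956e-11 = 2.1117e+01 s⁻¹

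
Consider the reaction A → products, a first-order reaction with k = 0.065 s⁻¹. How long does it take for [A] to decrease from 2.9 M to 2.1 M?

4.966 s

Step 1: For first-order: t = ln([A]₀/[A])/k
Step 2: t = ln(2.9/2.1)/0.065
Step 3: t = ln(1.381)/0.065
Step 4: t = 0.3228/0.065 = 4.966 s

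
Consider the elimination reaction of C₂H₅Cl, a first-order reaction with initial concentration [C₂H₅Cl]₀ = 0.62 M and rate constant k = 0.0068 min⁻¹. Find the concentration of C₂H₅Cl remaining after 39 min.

0.4756 M

Step 1: For a first-order reaction: [C₂H₅Cl] = [C₂H₅Cl]₀ × e^(-kt)
Step 2: [C₂H₅Cl] = 0.62 × e^(-0.0068 × 39)
Step 3: [C₂H₅Cl] = 0.62 × e^(-0.2652)
Step 4: [C₂H₅Cl] = 0.62 × 0.767053 = 0.4756 M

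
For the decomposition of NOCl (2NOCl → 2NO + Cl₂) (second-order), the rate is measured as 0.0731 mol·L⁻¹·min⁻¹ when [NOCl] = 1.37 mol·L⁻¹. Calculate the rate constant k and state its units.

0.03895 (mol·L⁻¹)⁻¹·min⁻¹

Step 1: rate = k[NOCl]^2, so k = rate / [NOCl]^2.
Step 2: k = 0.0731 / (1.37)^2 = 0.0731 / 1.877.
Step 3: k = 0.03895 (mol·L⁻¹)⁻¹·min⁻¹.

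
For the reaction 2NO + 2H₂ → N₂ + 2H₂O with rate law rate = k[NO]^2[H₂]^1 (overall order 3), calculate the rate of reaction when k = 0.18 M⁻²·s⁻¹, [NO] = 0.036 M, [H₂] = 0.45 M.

0.000105 M/s

Step 1: The rate law is rate = k[NO]^2[H₂]^1, overall order = 2+1 = 3
Step 2: Substitute values: rate = 0.18 × (0.036)^2 × (0.45)^1
Step 3: rate = 0.18 × 0.001296 × 0.45 = 0.000104976 M/s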